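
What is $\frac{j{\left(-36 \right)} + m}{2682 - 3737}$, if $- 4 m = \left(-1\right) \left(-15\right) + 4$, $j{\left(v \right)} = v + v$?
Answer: $\frac{307}{4220} \approx 0.072749$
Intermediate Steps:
$j{\left(v \right)} = 2 v$
$m = - \frac{19}{4}$ ($m = - \frac{\left(-1\right) \left(-15\right) + 4}{4} = - \frac{15 + 4}{4} = \left(- \frac{1}{4}\right) 19 = - \frac{19}{4} \approx -4.75$)
$\frac{j{\left(-36 \right)} + m}{2682 - 3737} = \frac{2 \left(-36\right) - \frac{19}{4}}{2682 - 3737} = \frac{-72 - \frac{19}{4}}{-1055} = \left(- \frac{307}{4}\right) \left(- \frac{1}{1055}\right) = \frac{307}{4220}$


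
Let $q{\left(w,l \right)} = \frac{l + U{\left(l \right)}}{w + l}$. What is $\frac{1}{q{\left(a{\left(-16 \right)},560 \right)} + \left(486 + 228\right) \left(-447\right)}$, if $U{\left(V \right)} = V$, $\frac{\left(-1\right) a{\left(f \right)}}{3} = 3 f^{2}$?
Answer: $- \frac{109}{34788292} \approx -3.1332 \cdot 10^{-6}$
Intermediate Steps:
$a{\left(f \right)} = - 9 f^{2}$ ($a{\left(f \right)} = - 3 \cdot 3 f^{2} = - 9 f^{2}$)
$q{\left(w,l \right)} = \frac{2 l}{l + w}$ ($q{\left(w,l \right)} = \frac{l + l}{w + l} = \frac{2 l}{l + w}$)
$\frac{1}{q{\left(a{\left(-16 \right)},560 \right)} + \left(486 + 228\right) \left(-447\right)} = \frac{1}{2 \cdot 560 \frac{1}{560 - 9 \left(-16\right)^{2}} + \left(486 + 228\right) \left(-447\right)} = \frac{1}{2 \cdot 560 \frac{1}{560 - 2304} + 714 \left(-447\right)} = \frac{1}{2 \cdot 560 \frac{1}{560 - 2304} - 319158} = \frac{1}{2 \cdot 560 \frac{1}{-1744} - 319158} = \frac{1}{2 \cdot 560 \left(- \frac{1}{1744}\right) - 319158} = \frac{1}{- \frac{70}{109} - 319158} = \frac{1}{- \frac{34788292}{109}} = - \frac{109}{34788292}$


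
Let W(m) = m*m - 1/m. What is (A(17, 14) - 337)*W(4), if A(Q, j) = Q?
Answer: -5040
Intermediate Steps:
W(m) = m² - 1/m
(A(17, 14) - 337)*W(4) = (17 - 337)*((-1 + 4³)/4) = -80*(-1 + 64) = -80*63 = -320*63/4 = -5040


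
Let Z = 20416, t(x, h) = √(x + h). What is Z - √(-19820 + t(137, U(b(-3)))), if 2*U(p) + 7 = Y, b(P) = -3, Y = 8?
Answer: 20416 - √(-79280 + 10*√22)/2 ≈ 20416.0 - 140.74*I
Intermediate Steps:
U(p) = ½ (U(p) = -7/2 + (½)*8 = -7/2 + 4 = ½)
t(x, h) = √(h + x)
Z - √(-19820 + t(137, U(b(-3)))) = 20416 - √(-19820 + √(½ + 137)) = 20416 - √(-19820 + √(275/2)) = 20416 - √(-19820 + 5*√22/2)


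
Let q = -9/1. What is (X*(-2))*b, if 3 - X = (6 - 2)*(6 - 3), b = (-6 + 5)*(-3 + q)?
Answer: 216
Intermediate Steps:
q = -9 (q = -9*1 = -9)
b = 12 (b = (-6 + 5)*(-3 - 9) = -1*(-12) = 12)
X = -9 (X = 3 - (6 - 2)*(6 - 3) = 3 - 4*3 = 3 - 1*12 = 3 - 12 = -9)
(X*(-2))*b = -9*(-2)*12 = 18*12 = 216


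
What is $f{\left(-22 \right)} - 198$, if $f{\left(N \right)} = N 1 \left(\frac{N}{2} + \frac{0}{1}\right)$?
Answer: $44$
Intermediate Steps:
$f{\left(N \right)} = \frac{N^{2}}{2}$ ($f{\left(N \right)} = N \left(N \frac{1}{2} + 0 \cdot 1\right) = N \left(\frac{N}{2} + 0\right) = N \frac{N}{2} = \frac{N^{2}}{2}$)
$f{\left(-22 \right)} - 198 = \frac{\left(-22\right)^{2}}{2} - 198 = \frac{1}{2} \cdot 484 - 198 = 242 - 198 = 44$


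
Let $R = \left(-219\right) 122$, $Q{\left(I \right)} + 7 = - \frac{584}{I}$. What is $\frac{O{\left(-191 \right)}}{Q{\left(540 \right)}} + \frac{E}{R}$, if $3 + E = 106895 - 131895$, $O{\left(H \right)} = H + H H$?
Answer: $- \frac{130868211427}{29149338} \approx -4489.6$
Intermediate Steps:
$Q{\left(I \right)} = -7 - \frac{584}{I}$
$O{\left(H \right)} = H + H^{2}$
$E = -25003$ ($E = -3 + \left(106895 - 131895\right) = -3 - 25000 = -25003$)
$R = -26718$
$\frac{O{\left(-191 \right)}}{Q{\left(540 \right)}} + \frac{E}{R} = \frac{\left(-191\right) \left(1 - 191\right)}{-7 - \frac{584}{540}} - \frac{25003}{-26718} = \frac{\left(-191\right) \left(-190\right)}{-7 - \frac{146}{135}} - - \frac{25003}{26718} = \frac{36290}{-7 - \frac{146}{135}} + \frac{25003}{26718} = \frac{36290}{- \frac{1091}{135}} + \frac{25003}{26718} = 36290 \left(- \frac{135}{1091}\right) + \frac{25003}{26718} = - \frac{4899150}{1091} + \frac{25003}{26718} = - \frac{130868211427}{29149338}$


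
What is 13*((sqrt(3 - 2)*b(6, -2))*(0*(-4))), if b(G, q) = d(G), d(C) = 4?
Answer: 0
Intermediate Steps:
b(G, q) = 4
13*((sqrt(3 - 2)*b(6, -2))*(0*(-4))) = 13*((sqrt(3 - 2)*4)*(0*(-4))) = 13*((sqrt(1)*4)*0) = 13*((1*4)*0) = 13*(4*0) = 13*0 = 0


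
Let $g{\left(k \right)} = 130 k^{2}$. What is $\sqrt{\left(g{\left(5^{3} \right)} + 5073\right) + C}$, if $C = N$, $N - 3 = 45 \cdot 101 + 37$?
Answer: $2 \sqrt{510227} \approx 1428.6$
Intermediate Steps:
$N = 4585$ ($N = 3 + \left(45 \cdot 101 + 37\right) = 3 + \left(4545 + 37\right) = 3 + 4582 = 4585$)
$C = 4585$
$\sqrt{\left(g{\left(5^{3} \right)} + 5073\right) + C} = \sqrt{\left(130 \left(5^{3}\right)^{2} + 5073\right) + 4585} = \sqrt{\left(130 \cdot 125^{2} + 5073\right) + 4585} = \sqrt{\left(130 \cdot 15625 + 5073\right) + 4585} = \sqrt{\left(2031250 + 5073\right) + 4585} = \sqrt{2036323 + 4585} = \sqrt{2040908} = 2 \sqrt{510227}$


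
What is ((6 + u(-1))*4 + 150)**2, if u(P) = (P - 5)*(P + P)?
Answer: 49284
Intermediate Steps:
u(P) = 2*P*(-5 + P) (u(P) = (-5 + P)*(2*P) = 2*P*(-5 + P))
((6 + u(-1))*4 + 150)**2 = ((6 + 2*(-1)*(-5 - 1))*4 + 150)**2 = ((6 + 2*(-1)*(-6))*4 + 150)**2 = ((6 + 12)*4 + 150)**2 = (18*4 + 150)**2 = (72 + 150)**2 = 222**2 = 49284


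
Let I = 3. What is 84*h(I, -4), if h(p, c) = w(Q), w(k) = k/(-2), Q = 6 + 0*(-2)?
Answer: -252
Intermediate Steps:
Q = 6 (Q = 6 + 0 = 6)
w(k) = -k/2 (w(k) = k*(-½) = -k/2)
h(p, c) = -3 (h(p, c) = -½*6 = -3)
84*h(I, -4) = 84*(-3) = -252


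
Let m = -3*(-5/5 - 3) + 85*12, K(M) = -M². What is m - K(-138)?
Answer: 20076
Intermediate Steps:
m = 1032 (m = -3*(-5*⅕ - 3) + 1020 = -3*(-1 - 3) + 1020 = -3*(-4) + 1020 = 12 + 1020 = 1032)
m - K(-138) = 1032 - (-1)*(-138)² = 1032 - (-1)*19044 = 1032 - 1*(-19044) = 1032 + 19044 = 20076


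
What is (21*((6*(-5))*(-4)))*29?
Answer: 73080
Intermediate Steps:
(21*((6*(-5))*(-4)))*29 = (21*(-30*(-4)))*29 = (21*120)*29 = 2520*29 = 73080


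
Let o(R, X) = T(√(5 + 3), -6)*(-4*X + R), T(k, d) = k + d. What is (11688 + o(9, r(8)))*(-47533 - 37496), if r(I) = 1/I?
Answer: -989482473 - 1445493*√2 ≈ -9.9153e+8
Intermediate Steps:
T(k, d) = d + k
o(R, X) = (-6 + 2*√2)*(R - 4*X) (o(R, X) = (-6 + √(5 + 3))*(-4*X + R) = (-6 + √8)*(R - 4*X) = (-6 + 2*√2)*(R - 4*X))
(11688 + o(9, r(8)))*(-47533 - 37496) = (11688 - 2*(3 - √2)*(9 - 4/8))*(-47533 - 37496) = (11688 - 2*(3 - √2)*(9 - 4*⅛))*(-85029) = (11688 - 2*(3 - √2)*(9 - ½))*(-85029) = (11688 - 2*(3 - √2)*17/2)*(-85029) = (11688 + (-51 + 17*√2))*(-85029) = (11637 + 17*√2)*(-85029) = -989482473 - 1445493*√2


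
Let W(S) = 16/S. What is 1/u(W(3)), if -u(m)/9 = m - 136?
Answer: 1/1176 ≈ 0.00085034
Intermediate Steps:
u(m) = 1224 - 9*m (u(m) = -9*(m - 136) = -9*(-136 + m) = 1224 - 9*m)
1/u(W(3)) = 1/(1224 - 144/3) = 1/(1224 - 9*16/3) = 1/(1224 - 48) = 1/1176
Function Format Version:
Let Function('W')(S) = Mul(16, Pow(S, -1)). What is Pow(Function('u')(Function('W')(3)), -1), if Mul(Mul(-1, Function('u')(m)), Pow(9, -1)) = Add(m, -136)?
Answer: Rational(1, 1176) ≈ 0.00085034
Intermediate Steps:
Function('u')(m) = Add(1224, Mul(-9, m)) (Function('u')(m) = Mul(-9, Add(m, -136)) = Mul(-9, Add(-136, m)) = Add(1224, Mul(-9, m)))
Pow(Function('u')(Function('W')(3)), -1) = Pow(Add(1224, Mul(-9, Mul(16, Pow(3, -1)))), -1) = Pow(Add(1224, Mul(-9, Mul(16, Rational(1, 3)))), -1) = Pow(Add(1224, Mul(-9, Rational(16, 3))), -1) = Pow(Add(1224, -48), -1) = Pow(1176, -1) = Rational(1, 1176)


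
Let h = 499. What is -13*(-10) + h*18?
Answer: 9112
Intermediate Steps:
-13*(-10) + h*18 = -13*(-10) + 499*18 = 130 + 8982 = 9112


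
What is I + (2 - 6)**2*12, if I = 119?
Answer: 311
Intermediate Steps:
I + (2 - 6)**2*12 = 119 + (2 - 6)**2*12 = 119 + (-4)**2*12 = 119 + 16*12 = 119 + 192 = 311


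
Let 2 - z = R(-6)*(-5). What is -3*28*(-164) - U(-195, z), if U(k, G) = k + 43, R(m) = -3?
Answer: 13928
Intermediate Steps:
z = -13 (z = 2 - (-3)*(-5) = 2 - 1*15 = 2 - 15 = -13)
U(k, G) = 43 + k
-3*28*(-164) - U(-195, z) = -3*28*(-164) - (43 - 195) = -84*(-164) - 1*(-152) = 13776 + 152 = 13928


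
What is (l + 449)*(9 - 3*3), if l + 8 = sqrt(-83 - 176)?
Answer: 0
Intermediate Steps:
l = -8 + I*sqrt(259) (l = -8 + sqrt(-83 - 176) = -8 + sqrt(-259) = -8 + I*sqrt(259) ≈ -8.0 + 16.093*I)
(l + 449)*(9 - 3*3) = ((-8 + I*sqrt(259)) + 449)*(9 - 3*3) = (441 + I*sqrt(259))*(9 - 9) = (441 + I*sqrt(259))*0 = 0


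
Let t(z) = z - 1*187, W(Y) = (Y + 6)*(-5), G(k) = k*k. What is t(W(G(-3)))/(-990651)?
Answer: 262/990651 ≈ 0.00026447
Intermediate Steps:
G(k) = k**2
W(Y) = -30 - 5*Y (W(Y) = (6 + Y)*(-5) = -30 - 5*Y)
t(z) = -187 + z (t(z) = z - 187 = -187 + z)
t(W(G(-3)))/(-990651) = (-187 + (-30 - 5*(-3)**2))/(-990651) = (-187 + (-30 - 5*9))*(-1/990651) = (-187 + (-30 - 45))*(-1/990651) = (-187 - 75)*(-1/990651) = -262*(-1/990651) = 262/990651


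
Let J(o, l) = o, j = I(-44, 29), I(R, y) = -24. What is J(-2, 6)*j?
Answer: 48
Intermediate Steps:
j = -24
J(-2, 6)*j = -2*(-24) = 48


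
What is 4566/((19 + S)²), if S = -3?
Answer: 2283/128 ≈ 17.836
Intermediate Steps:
4566/((19 + S)²) = 4566/((19 - 3)²) = 4566/(16²) = 4566/256 = 4566*(1/256) = 2283/128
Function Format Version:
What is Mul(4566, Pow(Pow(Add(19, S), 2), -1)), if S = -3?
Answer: Rational(2283, 128) ≈ 17.836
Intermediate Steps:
Mul(4566, Pow(Pow(Add(19, S), 2), -1)) = Mul(4566, Pow(Pow(Add(19, -3), 2), -1)) = Mul(4566, Pow(Pow(16, 2), -1)) = Mul(4566, Pow(256, -1)) = Mul(4566, Rational(1, 256)) = Rational(2283, 128)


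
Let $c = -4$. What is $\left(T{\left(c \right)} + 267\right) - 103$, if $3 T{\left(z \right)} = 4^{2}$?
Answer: $\frac{508}{3} \approx 169.33$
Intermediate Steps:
$T{\left(z \right)} = \frac{16}{3}$ ($T{\left(z \right)} = \frac{4^{2}}{3} = \frac{1}{3} \cdot 16 = \frac{16}{3}$)
$\left(T{\left(c \right)} + 267\right) - 103 = \left(\frac{16}{3} + 267\right) - 103 = \frac{817}{3} - 103 = \frac{508}{3}$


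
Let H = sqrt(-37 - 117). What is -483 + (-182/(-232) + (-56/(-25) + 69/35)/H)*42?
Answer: -26103/58 - 201*I*sqrt(154)/175 ≈ -450.05 - 14.253*I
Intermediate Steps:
H = I*sqrt(154) (H = sqrt(-154) = I*sqrt(154) ≈ 12.41*I)
-483 + (-182/(-232) + (-56/(-25) + 69/35)/H)*42 = -483 + (-182/(-232) + (-56/(-25) + 69/35)/((I*sqrt(154))))*42 = -483 + (-182*(-1/232) + (-56*(-1/25) + 69*(1/35))*(-I*sqrt(154)/154))*42 = -483 + (91/116 + (56/25 + 69/35)*(-I*sqrt(154)/154))*42 = -483 + (91/116 + 737*(-I*sqrt(154)/154)/175)*42 = -483 + (91/116 - 67*I*sqrt(154)/2450)*42 = -483 + (1911/58 - 201*I*sqrt(154)/175) = -26103/58 - 201*I*sqrt(154)/175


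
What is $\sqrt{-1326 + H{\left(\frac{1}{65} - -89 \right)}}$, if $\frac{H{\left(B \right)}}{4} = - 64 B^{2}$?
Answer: $\frac{i \sqrt{8575918126}}{65} \approx 1424.7 i$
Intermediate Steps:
$H{\left(B \right)} = - 256 B^{2}$ ($H{\left(B \right)} = 4 \left(- 64 B^{2}\right) = - 256 B^{2}$)
$\sqrt{-1326 + H{\left(\frac{1}{65} - -89 \right)}} = \sqrt{-1326 - 256 \left(\frac{1}{65} - -89\right)^{2}} = \sqrt{-1326 - 256 \left(\frac{1}{65} + 89\right)^{2}} = \sqrt{-1326 - 256 \left(\frac{5786}{65}\right)^{2}} = \sqrt{-1326 - \frac{8570315776}{4225}} = \sqrt{- \frac{8575918126}{4225}} = \frac{i \sqrt{8575918126}}{65}$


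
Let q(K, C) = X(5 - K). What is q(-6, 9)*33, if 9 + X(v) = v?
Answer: 66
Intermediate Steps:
X(v) = -9 + v
q(K, C) = -4 - K (q(K, C) = -9 + (5 - K) = -4 - K)
q(-6, 9)*33 = (-4 - 1*(-6))*33 = (-4 + 6)*33 = 2*33 = 66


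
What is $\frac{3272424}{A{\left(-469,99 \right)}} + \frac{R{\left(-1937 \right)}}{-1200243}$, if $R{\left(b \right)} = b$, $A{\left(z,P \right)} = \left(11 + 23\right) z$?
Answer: $- \frac{1963836555815}{9569537439} \approx -205.22$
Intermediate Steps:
$A{\left(z,P \right)} = 34 z$
$\frac{3272424}{A{\left(-469,99 \right)}} + \frac{R{\left(-1937 \right)}}{-1200243} = \frac{3272424}{34 \left(-469\right)} - \frac{1937}{-1200243} = \frac{3272424}{-15946} - - \frac{1937}{1200243} = 3272424 \left(- \frac{1}{15946}\right) + \frac{1937}{1200243} = - \frac{1636212}{7973} + \frac{1937}{1200243} = - \frac{1963836555815}{9569537439}$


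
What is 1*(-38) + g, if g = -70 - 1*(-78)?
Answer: -30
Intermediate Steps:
g = 8 (g = -70 + 78 = 8)
1*(-38) + g = 1*(-38) + 8 = -38 + 8 = -30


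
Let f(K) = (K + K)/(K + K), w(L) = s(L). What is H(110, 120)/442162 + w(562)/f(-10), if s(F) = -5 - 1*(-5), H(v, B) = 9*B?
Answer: 540/221081 ≈ 0.0024425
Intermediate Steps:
s(F) = 0 (s(F) = -5 + 5 = 0)
w(L) = 0
f(K) = 1 (f(K) = (2*K)/((2*K)) = (2*K)*(1/(2*K)) = 1)
H(110, 120)/442162 + w(562)/f(-10) = (9*120)/442162 + 0/1 = 1080*(1/442162) + 0*1 = 540/221081 + 0 = 540/221081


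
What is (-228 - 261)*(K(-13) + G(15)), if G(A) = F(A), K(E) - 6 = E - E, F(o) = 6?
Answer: -5868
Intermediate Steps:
K(E) = 6 (K(E) = 6 + (E - E) = 6 + 0 = 6)
G(A) = 6
(-228 - 261)*(K(-13) + G(15)) = (-228 - 261)*(6 + 6) = -489*12 = -5868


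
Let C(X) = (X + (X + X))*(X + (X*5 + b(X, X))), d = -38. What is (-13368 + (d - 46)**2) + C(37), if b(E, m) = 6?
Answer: 18996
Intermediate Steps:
C(X) = 3*X*(6 + 6*X) (C(X) = (X + (X + X))*(X + (X*5 + 6)) = (X + 2*X)*(X + (5*X + 6)) = (3*X)*(X + (6 + 5*X)) = (3*X)*(6 + 6*X) = 3*X*(6 + 6*X))
(-13368 + (d - 46)**2) + C(37) = (-13368 + (-38 - 46)**2) + 18*37*(1 + 37) = (-13368 + (-84)**2) + 18*37*38 = (-13368 + 7056) + 25308 = -6312 + 25308 = 18996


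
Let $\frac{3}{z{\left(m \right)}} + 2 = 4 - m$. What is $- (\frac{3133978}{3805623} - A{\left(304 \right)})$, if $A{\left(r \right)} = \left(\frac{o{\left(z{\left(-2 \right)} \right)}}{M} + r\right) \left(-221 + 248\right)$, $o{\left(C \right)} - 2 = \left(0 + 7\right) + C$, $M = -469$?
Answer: $\frac{58589887859837}{7139348748} \approx 8206.6$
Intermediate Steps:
$z{\left(m \right)} = \frac{3}{2 - m}$ ($z{\left(m \right)} = \frac{3}{-2 - \left(-4 + m\right)} = \frac{3}{2 - m}$)
$o{\left(C \right)} = 9 + C$ ($o{\left(C \right)} = 2 + \left(\left(0 + 7\right) + C\right) = 2 + \left(7 + C\right) = 9 + C$)
$A{\left(r \right)} = - \frac{1053}{1876} + 27 r$ ($A{\left(r \right)} = \left(\frac{9 - \frac{3}{-2 - 2}}{-469} + r\right) \left(-221 + 248\right) = \left(\left(9 - \frac{3}{-4}\right) \left(- \frac{1}{469}\right) + r\right) 27 = \left(\left(9 - - \frac{3}{4}\right) \left(- \frac{1}{469}\right) + r\right) 27 = \left(\left(9 + \frac{3}{4}\right) \left(- \frac{1}{469}\right) + r\right) 27 = \left(\frac{39}{4} \left(- \frac{1}{469}\right) + r\right) 27 = \left(- \frac{39}{1876} + r\right) 27 = - \frac{1053}{1876} + 27 r$)
$- (\frac{3133978}{3805623} - A{\left(304 \right)}) = - (\frac{3133978}{3805623} - \left(- \frac{1053}{1876} + 27 \cdot 304\right)) = - (3133978 \cdot \frac{1}{3805623} - \left(- \frac{1053}{1876} + 8208\right)) = - (\frac{3133978}{3805623} - \frac{15397155}{1876}) = \left(-1\right) \left(- \frac{58589887859837}{7139348748}\right) = \frac{58589887859837}{7139348748}$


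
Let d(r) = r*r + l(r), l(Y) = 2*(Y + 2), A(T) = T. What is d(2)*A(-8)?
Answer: -96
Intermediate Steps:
l(Y) = 4 + 2*Y (l(Y) = 2*(2 + Y) = 4 + 2*Y)
d(r) = 4 + r**2 + 2*r (d(r) = r*r + (4 + 2*r) = r**2 + (4 + 2*r) = 4 + r**2 + 2*r)
d(2)*A(-8) = (4 + 2**2 + 2*2)*(-8) = (4 + 4 + 4)*(-8) = 12*(-8) = -96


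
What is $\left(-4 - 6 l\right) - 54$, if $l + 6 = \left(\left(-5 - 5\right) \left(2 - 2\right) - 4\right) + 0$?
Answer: $2$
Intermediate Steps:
$l = -10$ ($l = -6 + \left(\left(\left(-5 - 5\right) \left(2 - 2\right) - 4\right) + 0\right) = -6 + \left(\left(\left(-10\right) 0 - 4\right) + 0\right) = -6 + \left(\left(0 - 4\right) + 0\right) = -6 + \left(-4 + 0\right) = -6 - 4 = -10$)
$\left(-4 - 6 l\right) - 54 = \left(-4 - -60\right) - 54 = \left(-4 + 60\right) - 54 = 56 - 54 = 2$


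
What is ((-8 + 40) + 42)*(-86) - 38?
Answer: -6402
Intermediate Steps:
((-8 + 40) + 42)*(-86) - 38 = (32 + 42)*(-86) - 38 = 74*(-86) - 38 = -6364 - 38 = -6402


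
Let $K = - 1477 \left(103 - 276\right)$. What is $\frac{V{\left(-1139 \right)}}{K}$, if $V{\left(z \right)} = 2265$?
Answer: $\frac{2265}{255521} \approx 0.0088642$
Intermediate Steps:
$K = 255521$ ($K = \left(-1477\right) \left(-173\right) = 255521$)
$\frac{V{\left(-1139 \right)}}{K} = \frac{2265}{255521}$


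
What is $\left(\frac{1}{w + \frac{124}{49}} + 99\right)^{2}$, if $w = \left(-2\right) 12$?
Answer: $\frac{10836601801}{1106704} \approx 9791.8$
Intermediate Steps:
$w = -24$
$\left(\frac{1}{w + \frac{124}{49}} + 99\right)^{2} = \left(\frac{1}{-24 + \frac{124}{49}} + 99\right)^{2} = \left(\frac{1}{- \frac{1052}{49}} + 99\right)^{2} = \left(- \frac{49}{1052} + 99\right)^{2} = \left(\frac{104099}{1052}\right)^{2} = \frac{10836601801}{1106704}$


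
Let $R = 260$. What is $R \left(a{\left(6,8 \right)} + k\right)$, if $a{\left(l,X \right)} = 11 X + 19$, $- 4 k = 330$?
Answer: $6370$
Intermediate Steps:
$k = - \frac{165}{2}$ ($k = \left(- \frac{1}{4}\right) 330 = - \frac{165}{2} \approx -82.5$)
$a{\left(l,X \right)} = 19 + 11 X$
$R \left(a{\left(6,8 \right)} + k\right) = 260 \left(\left(19 + 11 \cdot 8\right) - \frac{165}{2}\right) = 260 \left(\left(19 + 88\right) - \frac{165}{2}\right) = 260 \left(107 - \frac{165}{2}\right) = 260 \cdot \frac{49}{2} = 6370$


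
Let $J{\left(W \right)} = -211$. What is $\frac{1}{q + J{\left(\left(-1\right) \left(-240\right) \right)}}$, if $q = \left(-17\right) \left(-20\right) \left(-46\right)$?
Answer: $- \frac{1}{15851} \approx -6.3088 \cdot 10^{-5}$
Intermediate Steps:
$q = -15640$ ($q = 340 \left(-46\right) = -15640$)
$\frac{1}{q + J{\left(\left(-1\right) \left(-240\right) \right)}} = \frac{1}{-15640 - 211} = \frac{1}{-15851} = - \frac{1}{15851}$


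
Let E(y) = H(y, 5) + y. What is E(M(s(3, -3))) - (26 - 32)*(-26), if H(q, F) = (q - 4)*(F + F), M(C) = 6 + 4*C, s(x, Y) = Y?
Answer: -262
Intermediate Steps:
H(q, F) = 2*F*(-4 + q) (H(q, F) = (-4 + q)*(2*F) = 2*F*(-4 + q))
E(y) = -40 + 11*y (E(y) = 2*5*(-4 + y) + y = (-40 + 10*y) + y = -40 + 11*y)
E(M(s(3, -3))) - (26 - 32)*(-26) = (-40 + 11*(6 + 4*(-3))) - (26 - 32)*(-26) = (-40 + 11*(6 - 12)) - (-6)*(-26) = (-40 + 11*(-6)) - 1*156 = (-40 - 66) - 156 = -106 - 156 = -262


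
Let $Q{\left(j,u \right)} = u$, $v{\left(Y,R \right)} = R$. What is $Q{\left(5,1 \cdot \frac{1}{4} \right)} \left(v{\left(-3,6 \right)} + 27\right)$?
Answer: $\frac{33}{4} \approx 8.25$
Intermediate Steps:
$Q{\left(5,1 \cdot \frac{1}{4} \right)} \left(v{\left(-3,6 \right)} + 27\right) = 1 \cdot \frac{1}{4} \left(6 + 27\right) = 1 \cdot \frac{1}{4} \cdot 33 = \frac{1}{4} \cdot 33 = \frac{33}{4}$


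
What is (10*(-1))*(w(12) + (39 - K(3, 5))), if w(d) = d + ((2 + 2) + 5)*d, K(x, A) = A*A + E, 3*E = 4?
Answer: -3980/3 ≈ -1326.7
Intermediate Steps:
E = 4/3 (E = (1/3)*4 = 4/3 ≈ 1.3333)
K(x, A) = 4/3 + A**2 (K(x, A) = A*A + 4/3 = A**2 + 4/3 = 4/3 + A**2)
w(d) = 10*d (w(d) = d + (4 + 5)*d = d + 9*d = 10*d)
(10*(-1))*(w(12) + (39 - K(3, 5))) = (10*(-1))*(10*12 + (39 - (4/3 + 5**2))) = -10*(120 + (39 - (4/3 + 25))) = -10*(120 + (39 - 1*79/3)) = -10*(120 + (39 - 79/3)) = -10*(120 + 38/3) = -10*398/3 = -3980/3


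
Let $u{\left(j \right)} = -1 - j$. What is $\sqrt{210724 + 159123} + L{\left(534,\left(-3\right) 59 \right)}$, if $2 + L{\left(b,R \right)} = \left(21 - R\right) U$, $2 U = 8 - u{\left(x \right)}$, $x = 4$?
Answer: $1285 + \sqrt{369847} \approx 1893.2$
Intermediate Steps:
$U = \frac{13}{2}$ ($U = \frac{8 - \left(-1 - 4\right)}{2} = \frac{8 - -5}{2} = \frac{8 + 5}{2} = \frac{1}{2} \cdot 13 = \frac{13}{2} \approx 6.5$)
$L{\left(b,R \right)} = \frac{269}{2} - \frac{13 R}{2}$ ($L{\left(b,R \right)} = -2 + \left(21 - R\right) \frac{13}{2} = -2 - \left(- \frac{273}{2} + \frac{13 R}{2}\right) = \frac{269}{2} - \frac{13 R}{2}$)
$\sqrt{210724 + 159123} + L{\left(534,\left(-3\right) 59 \right)} = \sqrt{210724 + 159123} - \left(- \frac{269}{2} + \frac{13 \left(\left(-3\right) 59\right)}{2}\right) = \sqrt{369847} + \left(\frac{269}{2} - - \frac{2301}{2}\right) = \sqrt{369847} + \left(\frac{269}{2} + \frac{2301}{2}\right) = \sqrt{369847} + 1285 = 1285 + \sqrt{369847}$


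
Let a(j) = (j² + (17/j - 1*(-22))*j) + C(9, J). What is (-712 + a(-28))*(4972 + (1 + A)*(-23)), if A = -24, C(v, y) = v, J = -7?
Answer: -2849518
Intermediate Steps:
a(j) = 9 + j² + j*(22 + 17/j) (a(j) = (j² + (17/j - 1*(-22))*j) + 9 = (j² + (17/j + 22)*j) + 9 = (j² + (22 + 17/j)*j) + 9 = (j² + j*(22 + 17/j)) + 9 = 9 + j² + j*(22 + 17/j))
(-712 + a(-28))*(4972 + (1 + A)*(-23)) = (-712 + (26 + (-28)² + 22*(-28)))*(4972 + (1 - 24)*(-23)) = (-712 + (26 + 784 - 616))*(4972 - 23*(-23)) = (-712 + 194)*(4972 + 529) = -518*5501 = -2849518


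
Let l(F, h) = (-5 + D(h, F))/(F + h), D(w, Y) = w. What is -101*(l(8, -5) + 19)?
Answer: -4747/3 ≈ -1582.3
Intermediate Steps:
l(F, h) = (-5 + h)/(F + h)
-101*(l(8, -5) + 19) = -101*((-5 - 5)/(8 - 5) + 19) = -101*(-10/3 + 19) = -101*47/3 = -4747/3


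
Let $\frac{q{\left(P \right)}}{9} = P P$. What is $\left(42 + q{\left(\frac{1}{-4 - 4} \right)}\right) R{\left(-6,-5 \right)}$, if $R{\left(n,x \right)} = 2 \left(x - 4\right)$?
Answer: $- \frac{24273}{32} \approx -758.53$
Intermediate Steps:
$R{\left(n,x \right)} = -8 + 2 x$ ($R{\left(n,x \right)} = 2 \left(-4 + x\right) = -8 + 2 x$)
$q{\left(P \right)} = 9 P^{2}$ ($q{\left(P \right)} = 9 P P = 9 P^{2}$)
$\left(42 + q{\left(\frac{1}{-4 - 4} \right)}\right) R{\left(-6,-5 \right)} = \left(42 + 9 \left(\frac{1}{-4 - 4}\right)^{2}\right) \left(-8 + 2 \left(-5\right)\right) = \left(42 + 9 \left(\frac{1}{-8}\right)^{2}\right) \left(-8 - 10\right) = \left(42 + 9 \left(- \frac{1}{8}\right)^{2}\right) \left(-18\right) = \left(42 + 9 \cdot \frac{1}{64}\right) \left(-18\right) = \left(42 + \frac{9}{64}\right) \left(-18\right) = \frac{2697}{64} \left(-18\right) = - \frac{24273}{32}$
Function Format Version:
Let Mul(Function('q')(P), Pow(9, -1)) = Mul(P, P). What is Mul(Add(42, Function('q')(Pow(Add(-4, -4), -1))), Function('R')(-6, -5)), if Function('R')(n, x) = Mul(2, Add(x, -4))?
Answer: Rational(-24273, 32) ≈ -758.53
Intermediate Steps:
Function('R')(n, x) = Add(-8, Mul(2, x)) (Function('R')(n, x) = Mul(2, Add(-4, x)) = Add(-8, Mul(2, x)))
Function('q')(P) = Mul(9, Pow(P, 2)) (Function('q')(P) = Mul(9, Mul(P, P)) = Mul(9, Pow(P, 2)))
Mul(Add(42, Function('q')(Pow(Add(-4, -4), -1))), Function('R')(-6, -5)) = Mul(Add(42, Mul(9, Pow(Pow(Add(-4, -4), -1), 2))), Add(-8, Mul(2, -5))) = Mul(Add(42, Mul(9, Pow(Pow(-8, -1), 2))), Add(-8, -10)) = Mul(Add(42, Mul(9, Pow(Rational(-1, 8), 2))), -18) = Mul(Add(42, Mul(9, Rational(1, 64))), -18) = Mul(Add(42, Rational(9, 64)), -18) = Mul(Rational(2697, 64), -18) = Rational(-24273, 32)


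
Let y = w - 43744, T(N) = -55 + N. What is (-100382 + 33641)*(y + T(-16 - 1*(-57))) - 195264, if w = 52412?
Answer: -577771878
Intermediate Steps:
y = 8668 (y = 52412 - 43744 = 8668)
(-100382 + 33641)*(y + T(-16 - 1*(-57))) - 195264 = (-100382 + 33641)*(8668 + (-55 + (-16 - 1*(-57)))) - 195264 = -66741*(8668 + (-55 + (-16 + 57))) - 195264 = -66741*(8668 + (-55 + 41)) - 195264 = -66741*(8668 - 14) - 195264 = -66741*8654 - 195264 = -577576614 - 195264 = -577771878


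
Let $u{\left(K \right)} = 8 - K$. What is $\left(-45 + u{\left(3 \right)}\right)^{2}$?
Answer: $1600$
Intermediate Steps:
$\left(-45 + u{\left(3 \right)}\right)^{2} = \left(-45 + \left(8 - 3\right)\right)^{2} = \left(-45 + 5\right)^{2} = \left(-40\right)^{2} = 1600$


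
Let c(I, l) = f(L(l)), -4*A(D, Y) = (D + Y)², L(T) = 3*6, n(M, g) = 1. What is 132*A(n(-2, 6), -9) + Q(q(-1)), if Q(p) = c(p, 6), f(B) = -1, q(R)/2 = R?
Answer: -2113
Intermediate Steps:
L(T) = 18
q(R) = 2*R
A(D, Y) = -(D + Y)²/4
c(I, l) = -1
Q(p) = -1
132*A(n(-2, 6), -9) + Q(q(-1)) = 132*(-(1 - 9)²/4) - 1 = 132*(-¼*(-8)²) - 1 = 132*(-¼*64) - 1 = 132*(-16) - 1 = -2112 - 1 = -2113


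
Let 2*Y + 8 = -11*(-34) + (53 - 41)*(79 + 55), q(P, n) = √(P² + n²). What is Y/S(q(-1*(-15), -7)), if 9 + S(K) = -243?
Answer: -47/12 ≈ -3.9167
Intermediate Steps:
S(K) = -252 (S(K) = -9 - 243 = -252)
Y = 987 (Y = -4 + (-11*(-34) + (53 - 41)*(79 + 55))/2 = -4 + (374 + 12*134)/2 = -4 + (374 + 1608)/2 = -4 + (½)*1982 = -4 + 991 = 987)
Y/S(q(-1*(-15), -7)) = 987/(-252) = 987*(-1/252) = -47/12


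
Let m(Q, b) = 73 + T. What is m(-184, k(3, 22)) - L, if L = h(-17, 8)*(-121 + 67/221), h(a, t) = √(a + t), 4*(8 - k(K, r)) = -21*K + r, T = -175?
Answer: -102 + 80022*I/221 ≈ -102.0 + 362.09*I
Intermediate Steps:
k(K, r) = 8 - r/4 + 21*K/4 (k(K, r) = 8 - (-21*K + r)/4 = 8 - (r - 21*K)/4 = 8 + (-r/4 + 21*K/4) = 8 - r/4 + 21*K/4)
m(Q, b) = -102 (m(Q, b) = 73 - 175 = -102)
L = -80022*I/221 (L = √(-17 + 8)*(-121 + 67/221) = √(-9)*(-121 + 67*(1/221)) = (3*I)*(-121 + 67/221) = (3*I)*(-26674/221) = -80022*I/221 ≈ -362.09*I)
m(-184, k(3, 22)) - L = -102 - (-80022)*I/221 = -102 + 80022*I/221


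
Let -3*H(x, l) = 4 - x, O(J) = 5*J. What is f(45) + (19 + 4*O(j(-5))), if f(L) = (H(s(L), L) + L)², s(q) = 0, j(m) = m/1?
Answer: 16432/9 ≈ 1825.8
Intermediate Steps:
j(m) = m (j(m) = m*1 = m)
H(x, l) = -4/3 + x/3 (H(x, l) = -(4 - x)/3 = -4/3 + x/3)
f(L) = (-4/3 + L)² (f(L) = ((-4/3 + (⅓)*0) + L)² = ((-4/3 + 0) + L)² = (-4/3 + L)²)
f(45) + (19 + 4*O(j(-5))) = (-4 + 3*45)²/9 + (19 + 4*(5*(-5))) = (-4 + 135)²/9 + (19 + 4*(-25)) = (⅑)*131² + (19 - 100) = (⅑)*17161 - 81 = 17161/9 - 81 = 16432/9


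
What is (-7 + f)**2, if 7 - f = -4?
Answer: 16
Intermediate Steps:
f = 11 (f = 7 - 1*(-4) = 7 + 4 = 11)
(-7 + f)**2 = (-7 + 11)**2 = 4**2 = 16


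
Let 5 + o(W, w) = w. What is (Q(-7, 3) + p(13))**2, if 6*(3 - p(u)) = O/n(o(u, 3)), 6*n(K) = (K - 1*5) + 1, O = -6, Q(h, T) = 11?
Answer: 169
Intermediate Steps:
o(W, w) = -5 + w
n(K) = -2/3 + K/6 (n(K) = ((K - 1*5) + 1)/6 = ((K - 5) + 1)/6 = ((-5 + K) + 1)/6 = (-4 + K)/6 = -2/3 + K/6)
p(u) = 2 (p(u) = 3 - (-1)/(-2/3 + (-5 + 3)/6) = 3 - (-1)/(-2/3 + (1/6)*(-2)) = 3 - (-1)/(-2/3 - 1/3) = 3 - (-1)/(-1) = 3 - (-1)*(-1) = 3 - 1/6*6 = 3 - 1 = 2)
(Q(-7, 3) + p(13))**2 = (11 + 2)**2 = 13**2 = 169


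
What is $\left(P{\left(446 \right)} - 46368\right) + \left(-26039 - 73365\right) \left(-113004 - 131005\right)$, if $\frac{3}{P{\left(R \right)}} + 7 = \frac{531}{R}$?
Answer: $\frac{62845804277050}{2591} \approx 2.4255 \cdot 10^{10}$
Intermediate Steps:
$P{\left(R \right)} = \frac{3}{-7 + \frac{531}{R}}$
$\left(P{\left(446 \right)} - 46368\right) + \left(-26039 - 73365\right) \left(-113004 - 131005\right) = \left(\left(-3\right) 446 \frac{1}{-531 + 7 \cdot 446} - 46368\right) + \left(-26039 - 73365\right) \left(-113004 - 131005\right) = \left(\left(-3\right) 446 \frac{1}{-531 + 3122} - 46368\right) - -24255470636 = \left(\left(-3\right) 446 \cdot \frac{1}{2591} - 46368\right) + 24255470636 = \left(- \frac{1338}{2591} - 46368\right) + 24255470636 = - \frac{120140826}{2591} + 24255470636 = \frac{62845804277050}{2591}$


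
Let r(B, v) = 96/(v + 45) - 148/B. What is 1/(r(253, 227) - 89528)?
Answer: -4301/385060926 ≈ -1.1170e-5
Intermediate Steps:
r(B, v) = -148/B + 96/(45 + v) (r(B, v) = 96/(45 + v) - 148/B = -148/B + 96/(45 + v))
1/(r(253, 227) - 89528) = 1/(4*(-1665 - 37*227 + 24*253)/(253*(45 + 227)) - 89528) = 1/(4*(1/253)*(-1665 - 8399 + 6072)/272 - 89528) = 1/(4*(1/253)*(1/272)*(-3992) - 89528) = 1/(-998/4301 - 89528) = 1/(-385060926/4301) = -4301/385060926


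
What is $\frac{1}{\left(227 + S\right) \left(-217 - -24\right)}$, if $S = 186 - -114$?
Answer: $- \frac{1}{101711} \approx -9.8318 \cdot 10^{-6}$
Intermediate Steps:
$S = 300$ ($S = 186 + 114 = 300$)
$\frac{1}{\left(227 + S\right) \left(-217 - -24\right)} = \frac{1}{\left(227 + 300\right) \left(-217 - -24\right)} = \frac{1}{527 \left(-217 + 24\right)} = \frac{1}{527 \left(-193\right)} = \frac{1}{-101711} = - \frac{1}{101711}$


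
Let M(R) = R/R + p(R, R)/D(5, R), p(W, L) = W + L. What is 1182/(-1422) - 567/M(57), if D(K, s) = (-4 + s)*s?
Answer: -7132922/13035 ≈ -547.21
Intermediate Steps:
p(W, L) = L + W
D(K, s) = s*(-4 + s)
M(R) = 1 + 2/(-4 + R) (M(R) = R/R + (R + R)/((R*(-4 + R))) = 1 + (2*R)*(1/(R*(-4 + R))) = 1 + 2/(-4 + R))
1182/(-1422) - 567/M(57) = 1182/(-1422) - 567*(-4 + 57)/(-2 + 57) = 1182*(-1/1422) - 567/(55/53) = -197/237 - 567/((1/53)*55) = -197/237 - 567/55/53 = -197/237 - 567*53/55 = -197/237 - 30051/55 = -7132922/13035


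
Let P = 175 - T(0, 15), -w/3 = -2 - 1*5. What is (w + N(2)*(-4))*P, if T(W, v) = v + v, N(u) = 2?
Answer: 1885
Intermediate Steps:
w = 21 (w = -3*(-2 - 1*5) = -3*(-2 - 5) = -3*(-7) = 21)
T(W, v) = 2*v
P = 145 (P = 175 - 2*15 = 175 - 1*30 = 175 - 30 = 145)
(w + N(2)*(-4))*P = (21 + 2*(-4))*145 = (21 - 8)*145 = 13*145 = 1885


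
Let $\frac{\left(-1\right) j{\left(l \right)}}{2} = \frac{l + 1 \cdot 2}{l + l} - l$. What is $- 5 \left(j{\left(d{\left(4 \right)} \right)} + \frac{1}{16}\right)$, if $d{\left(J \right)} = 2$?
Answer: $- \frac{165}{16} \approx -10.313$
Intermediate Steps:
$j{\left(l \right)} = 2 l - \frac{2 + l}{l}$ ($j{\left(l \right)} = - 2 \left(\frac{l + 1 \cdot 2}{l + l} - l\right) = - 2 \left(\frac{l + 2}{2 l} - l\right) = - 2 \left(\left(2 + l\right) \frac{1}{2 l} - l\right) = - 2 \left(\frac{2 + l}{2 l} - l\right) = - 2 \left(- l + \frac{2 + l}{2 l}\right) = 2 l - \frac{2 + l}{l}$)
$- 5 \left(j{\left(d{\left(4 \right)} \right)} + \frac{1}{16}\right) = - 5 \left(\left(-1 - \frac{2}{2} + 2 \cdot 2\right) + \frac{1}{16}\right) = - 5 \left(\left(-1 - 1 + 4\right) + \frac{1}{16}\right) = - 5 \left(2 + \frac{1}{16}\right) = \left(-5\right) \frac{33}{16} = - \frac{165}{16}$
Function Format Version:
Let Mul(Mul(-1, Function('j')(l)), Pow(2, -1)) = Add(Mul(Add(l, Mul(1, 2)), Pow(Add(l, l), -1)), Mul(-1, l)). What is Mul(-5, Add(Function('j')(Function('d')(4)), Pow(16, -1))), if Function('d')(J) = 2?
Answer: Rational(-165, 16) ≈ -10.313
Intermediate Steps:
Function('j')(l) = Add(Mul(2, l), Mul(-1, Pow(l, -1), Add(2, l))) (Function('j')(l) = Mul(-2, Add(Mul(Add(l, Mul(1, 2)), Pow(Add(l, l), -1)), Mul(-1, l))) = Mul(-2, Add(Mul(Add(l, 2), Pow(Mul(2, l), -1)), Mul(-1, l))) = Mul(-2, Add(Mul(Add(2, l), Mul(Rational(1, 2), Pow(l, -1))), Mul(-1, l))) = Mul(-2, Add(Mul(Rational(1, 2), Pow(l, -1), Add(2, l)), Mul(-1, l))) = Mul(-2, Add(Mul(-1, l), Mul(Rational(1, 2), Pow(l, -1), Add(2, l)))) = Add(Mul(2, l), Mul(-1, Pow(l, -1), Add(2, l))))
Mul(-5, Add(Function('j')(Function('d')(4)), Pow(16, -1))) = Mul(-5, Add(Add(-1, Mul(-2, Pow(2, -1)), Mul(2, 2)), Pow(16, -1))) = Mul(-5, Add(Add(-1, Mul(-2, Rational(1, 2)), 4), Rational(1, 16))) = Mul(-5, Add(Add(-1, -1, 4), Rational(1, 16))) = Mul(-5, Add(2, Rational(1, 16))) = Mul(-5, Rational(33, 16)) = Rational(-165, 16)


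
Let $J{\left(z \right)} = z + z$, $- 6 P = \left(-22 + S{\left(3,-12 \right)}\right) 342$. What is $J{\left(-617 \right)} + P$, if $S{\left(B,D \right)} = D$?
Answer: $704$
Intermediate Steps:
$P = 1938$ ($P = - \frac{\left(-22 - 12\right) 342}{6} = - \frac{\left(-34\right) 342}{6} = \left(- \frac{1}{6}\right) \left(-11628\right) = 1938$)
$J{\left(z \right)} = 2 z$
$J{\left(-617 \right)} + P = 2 \left(-617\right) + 1938 = -1234 + 1938 = 704$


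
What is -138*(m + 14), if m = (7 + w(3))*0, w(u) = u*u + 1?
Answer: -1932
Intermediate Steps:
w(u) = 1 + u² (w(u) = u² + 1 = 1 + u²)
m = 0 (m = (7 + (1 + 3²))*0 = (7 + (1 + 9))*0 = (7 + 10)*0 = 17*0 = 0)
-138*(m + 14) = -138*(0 + 14) = -138*14 = -1932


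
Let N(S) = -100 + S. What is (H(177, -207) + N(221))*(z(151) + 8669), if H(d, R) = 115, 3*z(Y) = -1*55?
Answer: 6124672/3 ≈ 2.0416e+6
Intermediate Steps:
z(Y) = -55/3 (z(Y) = (-1*55)/3 = (1/3)*(-55) = -55/3)
(H(177, -207) + N(221))*(z(151) + 8669) = (115 + (-100 + 221))*(-55/3 + 8669) = (115 + 121)*(25952/3) = 236*(25952/3) = 6124672/3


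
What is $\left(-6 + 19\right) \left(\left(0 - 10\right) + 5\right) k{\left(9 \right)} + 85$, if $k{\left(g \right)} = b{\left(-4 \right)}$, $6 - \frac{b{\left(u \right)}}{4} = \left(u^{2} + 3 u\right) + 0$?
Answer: $-435$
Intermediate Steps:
$b{\left(u \right)} = 24 - 12 u - 4 u^{2}$ ($b{\left(u \right)} = 24 - 4 \left(\left(u^{2} + 3 u\right) + 0\right) = 24 - 4 \left(u^{2} + 3 u\right) = 24 - \left(4 u^{2} + 12 u\right) = 24 - 12 u - 4 u^{2}$)
$k{\left(g \right)} = 8$ ($k{\left(g \right)} = 24 - -48 - 4 \left(-4\right)^{2} = 24 + 48 - 64 = 8$)
$\left(-6 + 19\right) \left(\left(0 - 10\right) + 5\right) k{\left(9 \right)} + 85 = \left(-6 + 19\right) \left(\left(0 - 10\right) + 5\right) 8 + 85 = 13 \left(\left(0 - 10\right) + 5\right) 8 + 85 = 13 \left(-10 + 5\right) 8 + 85 = 13 \left(-5\right) 8 + 85 = \left(-65\right) 8 + 85 = -520 + 85 = -435$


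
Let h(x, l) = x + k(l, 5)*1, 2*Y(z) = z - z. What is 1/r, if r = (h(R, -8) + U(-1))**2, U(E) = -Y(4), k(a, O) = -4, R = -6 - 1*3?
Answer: 1/169 ≈ 0.0059172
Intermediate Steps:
R = -9 (R = -6 - 3 = -9)
Y(z) = 0 (Y(z) = (z - z)/2 = (1/2)*0 = 0)
h(x, l) = -4 + x (h(x, l) = x - 4*1 = x - 4 = -4 + x)
U(E) = 0 (U(E) = -1*0 = 0)
r = 169 (r = ((-4 - 9) + 0)**2 = (-13 + 0)**2 = (-13)**2 = 169)
1/r = 1/169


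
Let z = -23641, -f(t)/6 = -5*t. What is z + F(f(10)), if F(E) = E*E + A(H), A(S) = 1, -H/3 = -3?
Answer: 66360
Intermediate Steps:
H = 9 (H = -3*(-3) = 9)
f(t) = 30*t (f(t) = -(-30)*t = 30*t)
F(E) = 1 + E**2 (F(E) = E*E + 1 = E**2 + 1 = 1 + E**2)
z + F(f(10)) = -23641 + (1 + (30*10)**2) = -23641 + (1 + 300**2) = -23641 + (1 + 90000) = -23641 + 90001 = 66360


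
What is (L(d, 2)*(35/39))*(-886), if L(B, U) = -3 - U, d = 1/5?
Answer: 155050/39 ≈ 3975.6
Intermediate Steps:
d = 1/5 ≈ 0.20000
(L(d, 2)*(35/39))*(-886) = ((-3 - 1*2)*(35/39))*(-886) = ((-3 - 2)*(35*(1/39)))*(-886) = -5*35/39*(-886) = -175/39*(-886) = 155050/39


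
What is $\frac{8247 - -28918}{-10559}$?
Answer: $- \frac{37165}{10559} \approx -3.5197$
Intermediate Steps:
$\frac{8247 - -28918}{-10559} = \left(8247 + 28918\right) \left(- \frac{1}{10559}\right) = 37165 \left(- \frac{1}{10559}\right) = - \frac{37165}{10559}$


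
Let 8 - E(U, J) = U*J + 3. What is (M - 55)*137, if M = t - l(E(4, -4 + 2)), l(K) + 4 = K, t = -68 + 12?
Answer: -16440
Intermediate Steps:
t = -56
E(U, J) = 5 - J*U (E(U, J) = 8 - (U*J + 3) = 8 - (J*U + 3) = 8 - (3 + J*U) = 8 + (-3 - J*U) = 5 - J*U)
l(K) = -4 + K
M = -65 (M = -56 - (-4 + (5 - 1*(-4 + 2)*4)) = -56 - (-4 + (5 - 1*(-2)*4)) = -56 - (-4 + (5 + 8)) = -56 - (-4 + 13) = -56 - 1*9 = -56 - 9 = -65)
(M - 55)*137 = (-65 - 55)*137 = -120*137 = -16440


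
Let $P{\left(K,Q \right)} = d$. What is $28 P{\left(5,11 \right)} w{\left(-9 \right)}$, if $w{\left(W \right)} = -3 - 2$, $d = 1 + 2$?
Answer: $-420$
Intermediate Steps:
$d = 3$
$w{\left(W \right)} = -5$
$P{\left(K,Q \right)} = 3$
$28 P{\left(5,11 \right)} w{\left(-9 \right)} = 28 \cdot 3 \left(-5\right) = 84 \left(-5\right) = -420$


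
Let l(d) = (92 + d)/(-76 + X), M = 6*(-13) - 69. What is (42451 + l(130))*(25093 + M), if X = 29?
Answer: 49766646350/47 ≈ 1.0589e+9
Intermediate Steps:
M = -147 (M = -78 - 69 = -147)
l(d) = -92/47 - d/47 (l(d) = (92 + d)/(-76 + 29) = (92 + d)/(-47) = (92 + d)*(-1/47) = -92/47 - d/47)
(42451 + l(130))*(25093 + M) = (42451 + (-92/47 - 1/47*130))*(25093 - 147) = (42451 + (-92/47 - 130/47))*24946 = (42451 - 222/47)*24946 = (1994975/47)*24946 = 49766646350/47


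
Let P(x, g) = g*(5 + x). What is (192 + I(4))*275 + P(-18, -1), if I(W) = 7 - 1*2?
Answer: 54188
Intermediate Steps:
I(W) = 5 (I(W) = 7 - 2 = 5)
(192 + I(4))*275 + P(-18, -1) = (192 + 5)*275 - (5 - 18) = 197*275 - 1*(-13) = 54175 + 13 = 54188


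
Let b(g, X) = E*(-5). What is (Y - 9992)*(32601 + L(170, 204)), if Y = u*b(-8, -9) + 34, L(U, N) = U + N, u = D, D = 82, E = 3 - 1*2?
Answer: -341884800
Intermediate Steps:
E = 1 (E = 3 - 2 = 1)
b(g, X) = -5 (b(g, X) = 1*(-5) = -5)
u = 82
L(U, N) = N + U
Y = -376 (Y = 82*(-5) + 34 = -410 + 34 = -376)
(Y - 9992)*(32601 + L(170, 204)) = (-376 - 9992)*(32601 + (204 + 170)) = -10368*(32601 + 374) = -10368*32975 = -341884800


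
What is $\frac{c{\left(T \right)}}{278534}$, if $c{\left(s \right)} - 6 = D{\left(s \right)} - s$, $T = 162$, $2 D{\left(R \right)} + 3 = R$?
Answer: $- \frac{153}{557068} \approx -0.00027465$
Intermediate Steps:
$D{\left(R \right)} = - \frac{3}{2} + \frac{R}{2}$
$c{\left(s \right)} = \frac{9}{2} - \frac{s}{2}$ ($c{\left(s \right)} = 6 - \left(\frac{3}{2} + \frac{s}{2}\right) = \frac{9}{2} - \frac{s}{2}$)
$\frac{c{\left(T \right)}}{278534} = \frac{\frac{9}{2} - 81}{278534} = \left(\frac{9}{2} - 81\right) \frac{1}{278534} = \left(- \frac{153}{2}\right) \frac{1}{278534} = - \frac{153}{557068}$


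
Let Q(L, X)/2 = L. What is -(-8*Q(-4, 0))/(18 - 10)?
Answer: -8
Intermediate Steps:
Q(L, X) = 2*L
-(-8*Q(-4, 0))/(18 - 10) = -(-16*(-4))/(18 - 10) = -(-8*(-8))/8 = -64/8 = -1*8 = -8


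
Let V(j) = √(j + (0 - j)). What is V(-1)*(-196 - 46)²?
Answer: 0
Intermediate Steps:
V(j) = 0 (V(j) = √(j - j) = √0 = 0)
V(-1)*(-196 - 46)² = 0*(-196 - 46)² = 0*(-242)² = 0*58564 = 0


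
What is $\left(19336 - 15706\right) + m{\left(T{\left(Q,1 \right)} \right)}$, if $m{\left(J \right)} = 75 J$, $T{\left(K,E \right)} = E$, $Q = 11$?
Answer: $3705$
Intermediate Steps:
$\left(19336 - 15706\right) + m{\left(T{\left(Q,1 \right)} \right)} = \left(19336 - 15706\right) + 75 \cdot 1 = \left(19336 - 15706\right) + 75 = 3630 + 75 = 3705$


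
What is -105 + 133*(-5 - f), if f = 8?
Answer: -1834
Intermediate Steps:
-105 + 133*(-5 - f) = -105 + 133*(-5 - 1*8) = -105 + 133*(-5 - 8) = -105 + 133*(-13) = -105 - 1729 = -1834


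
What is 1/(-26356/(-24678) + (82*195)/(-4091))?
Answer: -50478849/143389412 ≈ -0.35204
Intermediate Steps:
1/(-26356/(-24678) + (82*195)/(-4091)) = 1/(-26356*(-1/24678) + 15990*(-1/4091)) = 1/(13178/12339 - 15990/4091) = 1/(-143389412/50478849) = -50478849/143389412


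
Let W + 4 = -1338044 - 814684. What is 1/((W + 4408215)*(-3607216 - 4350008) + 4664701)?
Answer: -1/17947378794491 ≈ -5.5718e-14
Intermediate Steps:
W = -2152732 (W = -4 + (-1338044 - 814684) = -4 - 2152728 = -2152732)
1/((W + 4408215)*(-3607216 - 4350008) + 4664701) = 1/((-2152732 + 4408215)*(-3607216 - 4350008) + 4664701) = 1/(2255483*(-7957224) + 4664701) = 1/(-17947383459192 + 4664701) = 1/(-17947378794491) = -1/17947378794491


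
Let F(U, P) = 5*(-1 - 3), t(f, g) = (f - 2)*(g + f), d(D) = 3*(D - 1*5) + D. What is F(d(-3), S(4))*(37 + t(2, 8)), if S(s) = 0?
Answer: -740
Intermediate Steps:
d(D) = -15 + 4*D (d(D) = 3*(D - 5) + D = 3*(-5 + D) + D = (-15 + 3*D) + D = -15 + 4*D)
t(f, g) = (-2 + f)*(f + g)
F(U, P) = -20 (F(U, P) = 5*(-4) = -20)
F(d(-3), S(4))*(37 + t(2, 8)) = -20*(37 + (2² - 2*2 - 2*8 + 2*8)) = -20*(37 + (4 - 4 - 16 + 16)) = -20*(37 + 0) = -20*37 = -740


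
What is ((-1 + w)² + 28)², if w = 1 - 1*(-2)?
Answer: 1024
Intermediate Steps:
w = 3 (w = 1 + 2 = 3)
((-1 + w)² + 28)² = ((-1 + 3)² + 28)² = (2² + 28)² = (4 + 28)² = 32² = 1024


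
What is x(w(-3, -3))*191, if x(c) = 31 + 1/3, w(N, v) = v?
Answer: 17954/3 ≈ 5984.7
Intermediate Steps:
x(c) = 94/3 (x(c) = 31 + ⅓ = 94/3)
x(w(-3, -3))*191 = (94/3)*191 = 17954/3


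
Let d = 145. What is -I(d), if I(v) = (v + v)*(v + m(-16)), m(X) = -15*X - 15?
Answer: -107300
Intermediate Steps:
m(X) = -15 - 15*X
I(v) = 2*v*(225 + v) (I(v) = (v + v)*(v + (-15 - 15*(-16))) = (2*v)*(v + (-15 + 240)) = (2*v)*(v + 225) = (2*v)*(225 + v) = 2*v*(225 + v))
-I(d) = -2*145*(225 + 145) = -2*145*370 = -1*107300 = -107300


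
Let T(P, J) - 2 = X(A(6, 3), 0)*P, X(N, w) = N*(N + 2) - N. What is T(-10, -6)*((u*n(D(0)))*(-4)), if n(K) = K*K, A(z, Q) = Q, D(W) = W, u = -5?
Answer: 0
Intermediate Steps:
n(K) = K²
X(N, w) = -N + N*(2 + N) (X(N, w) = N*(2 + N) - N = -N + N*(2 + N))
T(P, J) = 2 + 12*P (T(P, J) = 2 + (3*(1 + 3))*P = 2 + (3*4)*P = 2 + 12*P)
T(-10, -6)*((u*n(D(0)))*(-4)) = (2 + 12*(-10))*(-5*0²*(-4)) = (2 - 120)*(-5*0*(-4)) = -0*(-4) = -118*0 = 0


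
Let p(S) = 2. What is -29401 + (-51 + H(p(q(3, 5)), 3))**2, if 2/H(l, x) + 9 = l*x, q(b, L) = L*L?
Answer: -240584/9 ≈ -26732.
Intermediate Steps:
q(b, L) = L**2
H(l, x) = 2/(-9 + l*x)
-29401 + (-51 + H(p(q(3, 5)), 3))**2 = -29401 + (-51 + 2/(-9 + 2*3))**2 = -29401 + (-51 + 2/(-9 + 6))**2 = -29401 + (-51 + 2/(-3))**2 = -29401 + (-51 + 2*(-1/3))**2 = -29401 + (-51 - 2/3)**2 = -29401 + (-155/3)**2 = -29401 + 24025/9 = -240584/9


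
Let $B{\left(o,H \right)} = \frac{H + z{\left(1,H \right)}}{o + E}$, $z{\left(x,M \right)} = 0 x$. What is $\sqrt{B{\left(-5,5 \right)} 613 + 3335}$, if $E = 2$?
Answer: $\frac{2 \sqrt{5205}}{3} \approx 48.097$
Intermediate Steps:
$z{\left(x,M \right)} = 0$
$B{\left(o,H \right)} = \frac{H}{2 + o}$ ($B{\left(o,H \right)} = \frac{H + 0}{o + 2} = \frac{H}{2 + o}$)
$\sqrt{B{\left(-5,5 \right)} 613 + 3335} = \sqrt{\frac{5}{2 - 5} \cdot 613 + 3335} = \sqrt{\frac{5}{-3} \cdot 613 + 3335} = \sqrt{5 \left(- \frac{1}{3}\right) 613 + 3335} = \sqrt{\left(- \frac{5}{3}\right) 613 + 3335} = \sqrt{- \frac{3065}{3} + 3335} = \sqrt{\frac{6940}{3}} = \frac{2 \sqrt{5205}}{3}$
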